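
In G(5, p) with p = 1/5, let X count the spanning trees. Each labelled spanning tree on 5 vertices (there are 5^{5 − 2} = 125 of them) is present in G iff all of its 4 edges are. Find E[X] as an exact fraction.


K_5 has 5^{5 − 2} = 125 labelled spanning trees.
For each such spanning tree H, let X_H = 1 if all 4 edges of H are present in G. Then P[X_H = 1] = p^{4} = (1/5)^{4} = 1/625.
Summing the indicators: E[X] = Σ_H E[X_H] = 125 · p^{4} = 125 · 1/625 = 1/5.
Numerically: E[X] ≈ 0.2.

E[X] = 125 · (1/5)^{4} = 1/5 ≈ 0.2.


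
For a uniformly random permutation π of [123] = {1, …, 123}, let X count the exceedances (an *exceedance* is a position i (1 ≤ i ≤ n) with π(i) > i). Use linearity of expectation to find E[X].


Write X = Σ_{i=1}^{123} X_i, where X_i = 1_{π(i) > i}.
For each fixed i, π(i) is uniform over {1, …, 123} (marginal of a uniform permutation), so P[π(i) > i] = (n − i)/n. Summing: Σ_{i=1}^{123} (n − i)/n = (0 + 1 + … + 122)/123 = 123(123 − 1)/(2·123) = (123 − 1)/2.
Hence E[X] = Σ_{i=1}^{123} (123 − i)/123 = 61 ≈ 61.0000.

E[X] = 61 = 61.0000.


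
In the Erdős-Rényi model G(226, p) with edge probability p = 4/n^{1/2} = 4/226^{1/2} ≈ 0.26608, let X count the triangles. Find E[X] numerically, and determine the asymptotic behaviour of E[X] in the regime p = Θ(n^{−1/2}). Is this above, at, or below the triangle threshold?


Number of potential triangles: C(226, 3) = 1898400.
Each occurs with probability p³ ≈ (0.26608)³ ≈ 1.8837242e-02.
By linearity: E[X] = C(226, 3)·p³ ≈ 1898400 · 1.8837242e-02 ≈ 35760.62006.
Since α = 1/2 < 1, p = c/n^{1/2} ≫ 1/n is above the triangle threshold p ~ 1/n. Asymptotically E[X] ~ (c³/6)·n^{3(1−α)} = (4³/6)·n^{1.5} → ∞; triangles are abundant w.h.p.

E[X] ≈ 35760.62006; in regime p = Θ(1/n^{1/2}) E[X] diverges (above the triangle threshold p ~ 1/n).


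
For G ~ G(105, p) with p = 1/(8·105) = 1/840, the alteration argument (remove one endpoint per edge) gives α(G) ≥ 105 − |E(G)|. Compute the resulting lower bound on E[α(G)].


E[|E(G)|] = C(105, 2)·p = 5460 · (1/840) = 13/2.
E[α(G)] ≥ n − E[|E(G)|] = 105 − 13/2 = 197/2.
Numerically: ≈ 98.500000.
(This is only a lower bound; the true E[α(G)] may be larger.)

E[α(G)] ≥ 197/2 ≈ 98.500000.


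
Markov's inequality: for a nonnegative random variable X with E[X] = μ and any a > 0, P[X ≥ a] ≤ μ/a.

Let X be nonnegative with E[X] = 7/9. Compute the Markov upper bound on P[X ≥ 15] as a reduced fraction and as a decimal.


μ = E[X] = 7/9, a = 15.
Markov: P[X ≥ 15] ≤ μ/a = (7/9)/15 = 7/135.
Numerically: ≈ 0.051852.
(Since a = 15 > μ = 0.777778, the bound 7/135 is < 1 and informative.)

P[X ≥ 15] ≤ 7/135 ≈ 0.051852.


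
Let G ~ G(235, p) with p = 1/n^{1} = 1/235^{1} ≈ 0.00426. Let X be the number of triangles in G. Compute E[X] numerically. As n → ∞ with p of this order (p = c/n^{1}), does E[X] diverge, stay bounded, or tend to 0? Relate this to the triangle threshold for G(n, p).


Number of potential triangles: C(235, 3) = 2135445.
Each occurs with probability p³ ≈ (0.00426)³ ≈ 7.70542e-08.
By linearity: E[X] = C(235, 3)·p³ ≈ 2135445 · 7.70542e-08 ≈ 0.165.
Here α = 1, so p = 1/n is exactly at the triangle threshold p ~ 1/n. Asymptotically E[X] → c³/6 = 1³/6 = 1/6 ≈ 0.167, a bounded constant. In this regime the triangle count is asymptotically Poisson(c³/6).

E[X] ≈ 0.165; in regime p = Θ(1/n^{1}) E[X] stays bounded (at the triangle threshold p ~ 1/n).


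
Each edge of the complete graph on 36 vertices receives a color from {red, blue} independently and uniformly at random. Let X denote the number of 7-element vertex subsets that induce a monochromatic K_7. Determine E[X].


Let X = Σ_S X_S over the C(36, 7) = 8347680 subsets S of size 7, where X_S = 1 if the K_7 on S is monochromatic.
For a fixed S, the K_7 on S has C(7, 2) = 21 edges. P[all 21 edges red] = (1/2)^21, and likewise for blue, so P[monochromatic] = 2·(1/2)^21 = 2^{1 − 21} = 1/1048576.
By linearity: E[X] = C(36, 7) · 2^{1 − 21} = 8347680 · 1/1048576 = 260865/32768.
Numerically: E[X] ≈ 7.9610.

E[X] = C(36,7)·2^(1−C(7,2)) = 260865/32768 ≈ 7.9610.


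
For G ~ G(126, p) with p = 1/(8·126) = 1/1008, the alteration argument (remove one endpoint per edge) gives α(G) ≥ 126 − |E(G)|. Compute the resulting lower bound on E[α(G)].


E[|E(G)|] = C(126, 2)·p = 7875 · (1/1008) = 125/16.
E[α(G)] ≥ n − E[|E(G)|] = 126 − 125/16 = 1891/16.
Numerically: ≈ 118.188.
(This is only a lower bound; the true E[α(G)] may be larger.)

E[α(G)] ≥ 1891/16 ≈ 118.188.


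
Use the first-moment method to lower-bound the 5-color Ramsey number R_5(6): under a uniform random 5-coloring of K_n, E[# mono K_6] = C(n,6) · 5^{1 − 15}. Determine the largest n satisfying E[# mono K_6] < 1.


We need C(n, 6) · 5^{1 − 15} < 1, i.e. C(n, 6) < 5^{15 − 1} = 6103515625.
Check values of n near the boundary:
  n = 127: C(127, 6) = 5169379425; 5169379425 < 6103515625? YES
  n = 128: C(128, 6) = 5423611200; 5423611200 < 6103515625? YES
  n = 129: C(129, 6) = 5688177600; 5688177600 < 6103515625? YES
  n = 130: C(130, 6) = 5963412000; 5963412000 < 6103515625? YES
  n = 131: C(131, 6) = 6249655776; 6249655776 < 6103515625? NO
The largest n with C(n, 6) < 6103515625 is n = 130 (where E[X] = 47707296/48828125 ≈ 0.9770). Hence R_5(6) > 130, i.e. R_5(6) ≥ 131.

Largest n = 130; hence R_5(6) > 130.


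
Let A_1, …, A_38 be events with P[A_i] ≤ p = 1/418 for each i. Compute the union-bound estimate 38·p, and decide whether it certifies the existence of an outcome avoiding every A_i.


Union bound: P[∪_{i=1}^{38} A_i] ≤ Σ_i P[A_i] ≤ 38·p = 38·(1/418) = 1/11.
Numerically: 1/11 ≈ 0.090909.
Is 1/11 < 1? YES.
Since P[∪ A_i] ≤ 1/11 < 1, the complement has P[∩ A_i^c] ≥ 1 − 1/11 = 10/11 > 0, so some outcome avoids every A_i.

38·p = 1/11 ≈ 0.090909; existence CERTIFIED by the union bound.


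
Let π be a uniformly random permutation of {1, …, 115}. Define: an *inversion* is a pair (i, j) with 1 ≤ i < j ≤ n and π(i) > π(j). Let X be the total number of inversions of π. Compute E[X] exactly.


Write X = Σ X_I over the C(115, 2) = 6555 pairs i < j, with X_I the indicator of one inversion.
There are 6555 indicators.
For each fixed pair i < j, the values π(i) and π(j) are two distinct elements of {1, …, 115} in uniformly random order; by symmetry P[π(i) > π(j)] = 1/2.
By linearity: E[X] = 6555 · (1/2) = C(115, 2) · (1/2) = 6555/2 = 6555/2 ≈ 3277.50000.

E[X] = 6555/2 = 3277.50000.


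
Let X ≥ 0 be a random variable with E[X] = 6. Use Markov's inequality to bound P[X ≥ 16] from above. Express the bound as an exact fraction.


μ = E[X] = 6, a = 16.
Markov: P[X ≥ 16] ≤ μ/a = (6)/16 = 3/8.
Numerically: ≈ 0.375.
(Since a = 16 > μ = 6.000, the bound 3/8 is < 1 and informative.)

P[X ≥ 16] ≤ 3/8 ≈ 0.375.


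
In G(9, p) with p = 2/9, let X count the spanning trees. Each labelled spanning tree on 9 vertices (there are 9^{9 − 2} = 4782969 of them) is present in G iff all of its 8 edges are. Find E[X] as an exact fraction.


K_9 has 9^{9 − 2} = 4782969 labelled spanning trees.
For each such spanning tree H, let X_H = 1 if all 8 edges of H are present in G. Then P[X_H = 1] = p^{8} = (2/9)^{8} = 256/43046721.
Summing the indicators: E[X] = Σ_H E[X_H] = 4782969 · p^{8} = 4782969 · 256/43046721 = 256/9.
Numerically: E[X] ≈ 28.4.

E[X] = 4782969 · (2/9)^{8} = 256/9 ≈ 28.4.


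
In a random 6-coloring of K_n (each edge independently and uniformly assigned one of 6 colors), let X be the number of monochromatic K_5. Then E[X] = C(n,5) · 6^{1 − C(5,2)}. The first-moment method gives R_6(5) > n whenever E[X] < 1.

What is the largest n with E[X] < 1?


We need C(n, 5) · 6^{1 − 10} < 1, i.e. C(n, 5) < 6^{10 − 1} = 10077696.
Check values of n near the boundary:
  n = 61: C(61, 5) = 5949147; 5949147 < 10077696? YES
  n = 62: C(62, 5) = 6471002; 6471002 < 10077696? YES
  n = 63: C(63, 5) = 7028847; 7028847 < 10077696? YES
  n = 64: C(64, 5) = 7624512; 7624512 < 10077696? YES
  n = 65: C(65, 5) = 8259888; 8259888 < 10077696? YES
  n = 66: C(66, 5) = 8936928; 8936928 < 10077696? YES
  n = 67: C(67, 5) = 9657648; 9657648 < 10077696? YES
  n = 68: C(68, 5) = 10424128; 10424128 < 10077696? NO
  n = 69: C(69, 5) = 11238513; 11238513 < 10077696? NO
The largest n with C(n, 5) < 10077696 is n = 67 (where E[X] = 67067/69984 ≈ 0.95832). Hence R_6(5) > 67, i.e. R_6(5) ≥ 68.

Largest n = 67; hence R_6(5) > 67.


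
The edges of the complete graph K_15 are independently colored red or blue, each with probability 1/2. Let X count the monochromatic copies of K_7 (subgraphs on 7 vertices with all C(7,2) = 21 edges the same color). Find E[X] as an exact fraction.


Let X = Σ_S X_S over the C(15, 7) = 6435 subsets S of size 7, where X_S = 1 if the K_7 on S is monochromatic.
For a fixed S, the K_7 on S has C(7, 2) = 21 edges. P[all 21 edges red] = (1/2)^21, and likewise for blue, so P[monochromatic] = 2·(1/2)^21 = 2^{1 − 21} = 1/1048576.
By linearity: E[X] = C(15, 7) · 2^{1 − 21} = 6435 · 1/1048576 = 6435/1048576.
Numerically: E[X] ≈ 0.0061.

E[X] = C(15,7)·2^(1−C(7,2)) = 6435/1048576 ≈ 0.0061.


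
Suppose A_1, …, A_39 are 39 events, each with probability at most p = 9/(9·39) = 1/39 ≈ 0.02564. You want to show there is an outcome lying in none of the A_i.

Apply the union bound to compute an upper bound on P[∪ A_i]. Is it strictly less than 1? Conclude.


Union bound: P[∪_{i=1}^{39} A_i] ≤ Σ_i P[A_i] ≤ 39·p = 39·(1/39) = 1.
Numerically: 1 ≈ 1.00000.
Is 1 < 1? NO.
Since the bound 1 is ≥ 1, the union bound is uninformative here; it does NOT by itself certify existence.

39·p = 1 ≈ 1.00000; existence NOT certified by the union bound.


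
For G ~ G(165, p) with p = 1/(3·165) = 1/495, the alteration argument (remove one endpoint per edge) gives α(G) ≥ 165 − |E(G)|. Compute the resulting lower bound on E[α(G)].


E[|E(G)|] = C(165, 2)·p = 13530 · (1/495) = 82/3.
E[α(G)] ≥ n − E[|E(G)|] = 165 − 82/3 = 413/3.
Numerically: ≈ 137.666667.
(This is only a lower bound; the true E[α(G)] may be larger.)

E[α(G)] ≥ 413/3 ≈ 137.666667.


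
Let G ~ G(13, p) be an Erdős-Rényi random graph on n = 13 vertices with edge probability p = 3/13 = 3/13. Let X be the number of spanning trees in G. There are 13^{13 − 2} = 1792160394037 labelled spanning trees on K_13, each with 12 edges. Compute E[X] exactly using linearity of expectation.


K_13 has 13^{13 − 2} = 1792160394037 labelled spanning trees.
For each such spanning tree H, let X_H = 1 if all 12 edges of H are present in G. Then P[X_H = 1] = p^{12} = (3/13)^{12} = 531441/23298085122481.
By linearity: E[X] = Σ_H E[X_H] = 1792160394037 · p^{12} = 1792160394037 · 531441/23298085122481 = 531441/13.
Numerically: E[X] ≈ 4.09e+04.

E[X] = 1792160394037 · (3/13)^{12} = 531441/13 ≈ 4.09e+04.


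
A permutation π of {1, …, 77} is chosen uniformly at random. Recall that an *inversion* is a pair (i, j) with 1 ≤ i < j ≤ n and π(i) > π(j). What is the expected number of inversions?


Write X = Σ X_I over the C(77, 2) = 2926 pairs i < j, with X_I the indicator of one inversion.
There are 2926 indicators.
For each fixed pair i < j, the values π(i) and π(j) are two distinct elements of {1, …, 77} in uniformly random order; by symmetry P[π(i) > π(j)] = 1/2.
By linearity: E[X] = 2926 · (1/2) = C(77, 2) · (1/2) = 2926/2 = 1463 ≈ 1463.000.

E[X] = 1463 = 1463.000.


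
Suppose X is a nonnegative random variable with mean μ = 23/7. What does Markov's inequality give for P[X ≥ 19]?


μ = E[X] = 23/7, a = 19.
Markov: P[X ≥ 19] ≤ μ/a = (23/7)/19 = 23/133.
Numerically: ≈ 0.17293.
(Since a = 19 > μ = 3.28571, the bound 23/133 is < 1 and informative.)

P[X ≥ 19] ≤ 23/133 ≈ 0.17293.


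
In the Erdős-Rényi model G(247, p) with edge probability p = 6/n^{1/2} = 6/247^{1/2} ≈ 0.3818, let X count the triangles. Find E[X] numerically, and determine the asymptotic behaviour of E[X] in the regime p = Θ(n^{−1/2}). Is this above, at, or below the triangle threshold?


Number of potential triangles: C(247, 3) = 2481115.
Each occurs with probability p³ ≈ (0.3818)³ ≈ 5.564272e-02.
By linearity: E[X] = C(247, 3)·p³ ≈ 2481115 · 5.564272e-02 ≈ 138055.9776.
Since α = 1/2 < 1, p = c/n^{1/2} ≫ 1/n is above the triangle threshold p ~ 1/n. Asymptotically E[X] ~ (c³/6)·n^{3(1−α)} = (6³/6)·n^{1.5} → ∞; triangles are abundant w.h.p.

E[X] ≈ 138055.9776; in regime p = Θ(1/n^{1/2}) E[X] diverges (above the triangle threshold p ~ 1/n).


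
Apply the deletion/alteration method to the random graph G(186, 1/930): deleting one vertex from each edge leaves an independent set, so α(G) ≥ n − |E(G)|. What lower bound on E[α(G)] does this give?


E[|E(G)|] = C(186, 2)·p = 17205 · (1/930) = 37/2.
E[α(G)] ≥ n − E[|E(G)|] = 186 − 37/2 = 335/2.
Numerically: ≈ 167.50000.
(This is only a lower bound; the true E[α(G)] may be larger.)

E[α(G)] ≥ 335/2 ≈ 167.50000.


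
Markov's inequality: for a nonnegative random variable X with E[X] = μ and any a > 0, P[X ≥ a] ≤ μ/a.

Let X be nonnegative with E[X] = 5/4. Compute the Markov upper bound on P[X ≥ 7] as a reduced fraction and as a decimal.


μ = E[X] = 5/4, a = 7.
Markov: P[X ≥ 7] ≤ μ/a = (5/4)/7 = 5/28.
Numerically: ≈ 0.178571.
(Since a = 7 > μ = 1.250000, the bound 5/28 is < 1 and informative.)

P[X ≥ 7] ≤ 5/28 ≈ 0.178571.


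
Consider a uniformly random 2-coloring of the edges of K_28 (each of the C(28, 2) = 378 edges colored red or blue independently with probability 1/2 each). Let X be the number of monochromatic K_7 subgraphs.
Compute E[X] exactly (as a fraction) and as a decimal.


Let X = Σ_S X_S over the C(28, 7) = 1184040 subsets S of size 7, where X_S = 1 if the K_7 on S is monochromatic.
For a fixed S, the K_7 on S has C(7, 2) = 21 edges. P[all 21 edges red] = (1/2)^21, and likewise for blue, so P[monochromatic] = 2·(1/2)^21 = 2^{1 − 21} = 1/1048576.
By linearity of expectation: E[X] = C(28, 7) · 2^{1 − 21} = 1184040 · 1/1048576 = 148005/131072.
Numerically: E[X] ≈ 1.1292.

E[X] = C(28,7)·2^(1−C(7,2)) = 148005/131072 ≈ 1.1292.


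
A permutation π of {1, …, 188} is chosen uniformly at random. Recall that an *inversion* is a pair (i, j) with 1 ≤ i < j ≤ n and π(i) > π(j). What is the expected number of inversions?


Write X = Σ X_I over the C(188, 2) = 17578 pairs i < j, with X_I the indicator of one inversion.
There are 17578 indicators.
For each fixed pair i < j, the values π(i) and π(j) are two distinct elements of {1, …, 188} in uniformly random order; by symmetry P[π(i) > π(j)] = 1/2.
By linearity: E[X] = 17578 · (1/2) = C(188, 2) · (1/2) = 17578/2 = 8789 ≈ 8789.000.

E[X] = 8789 = 8789.000.


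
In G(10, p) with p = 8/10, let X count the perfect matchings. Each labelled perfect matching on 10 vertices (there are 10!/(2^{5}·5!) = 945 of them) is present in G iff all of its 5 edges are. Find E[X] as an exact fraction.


K_10 has 10!/(2^{5}·5!) = 945 labelled perfect matchings.
For each such perfect matching H, let X_H = 1 if all 5 edges of H are present in G. Then P[X_H = 1] = p^{5} = (4/5)^{5} = 1024/3125.
By linearity of expectation: E[X] = Σ_H E[X_H] = 945 · p^{5} = 945 · 1024/3125 = 193536/625.
Numerically: E[X] ≈ 309.7.

E[X] = 945 · (4/5)^{5} = 193536/625 ≈ 309.7.


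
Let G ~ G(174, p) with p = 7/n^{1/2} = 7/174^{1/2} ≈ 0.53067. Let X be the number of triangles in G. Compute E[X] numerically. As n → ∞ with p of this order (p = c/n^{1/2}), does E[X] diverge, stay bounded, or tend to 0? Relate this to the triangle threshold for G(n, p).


Number of potential triangles: C(174, 3) = 862924.
Each occurs with probability p³ ≈ (0.53067)³ ≈ 1.4944117e-01.
By linearity: E[X] = C(174, 3)·p³ ≈ 862924 · 1.4944117e-01 ≈ 128956.36878.
Since α = 1/2 < 1, p = c/n^{1/2} ≫ 1/n is above the triangle threshold p ~ 1/n. Asymptotically E[X] ~ (c³/6)·n^{3(1−α)} = (7³/6)·n^{1.5} → ∞; triangles are abundant w.h.p.

E[X] ≈ 128956.36878; in regime p = Θ(1/n^{1/2}) E[X] diverges (above the triangle threshold p ~ 1/n).


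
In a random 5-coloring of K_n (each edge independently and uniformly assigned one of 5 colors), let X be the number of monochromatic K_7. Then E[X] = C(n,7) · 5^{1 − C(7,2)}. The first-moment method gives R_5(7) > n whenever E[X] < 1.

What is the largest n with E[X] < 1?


We need C(n, 7) · 5^{1 − 21} < 1, i.e. C(n, 7) < 5^{21 − 1} = 95367431640625.
Check values of n near the boundary:
  n = 335: C(335, 7) = 88202498238195; 88202498238195 < 95367431640625? YES
  n = 336: C(336, 7) = 90079147136880; 90079147136880 < 95367431640625? YES
  n = 337: C(337, 7) = 91989916924632; 91989916924632 < 95367431640625? YES
  n = 338: C(338, 7) = 93935323022736; 93935323022736 < 95367431640625? YES
  n = 339: C(339, 7) = 95915887062372; 95915887062372 < 95367431640625? NO
  n = 340: C(340, 7) = 97932136940560; 97932136940560 < 95367431640625? NO
The largest n with C(n, 7) < 95367431640625 is n = 338 (where E[X] = 93935323022736/95367431640625 ≈ 0.9849833). Hence R_5(7) > 338, i.e. R_5(7) ≥ 339.

Largest n = 338; hence R_5(7) > 338.


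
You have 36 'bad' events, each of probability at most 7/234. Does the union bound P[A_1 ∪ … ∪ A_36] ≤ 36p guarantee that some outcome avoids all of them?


Union bound: P[∪_{i=1}^{36} A_i] ≤ Σ_i P[A_i] ≤ 36·p = 36·(7/234) = 14/13.
Numerically: 14/13 ≈ 1.076923.
Is 14/13 < 1? NO.
Since the bound 14/13 is ≥ 1, the union bound is uninformative here; it does NOT by itself certify existence.

36·p = 14/13 ≈ 1.076923; existence NOT certified by the union bound.


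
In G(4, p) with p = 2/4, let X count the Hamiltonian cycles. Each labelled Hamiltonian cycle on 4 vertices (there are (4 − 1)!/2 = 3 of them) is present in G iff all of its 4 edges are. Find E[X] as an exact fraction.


K_4 has (4 − 1)!/2 = 3 labelled Hamiltonian cycles.
For each such Hamiltonian cycle H, let X_H = 1 if all 4 edges of H are present in G. Then P[X_H = 1] = p^{4} = (1/2)^{4} = 1/16.
By linearity of expectation: E[X] = Σ_H E[X_H] = 3 · p^{4} = 3 · 1/16 = 3/16.
Numerically: E[X] ≈ 0.1875.

E[X] = 3 · (1/2)^{4} = 3/16 ≈ 0.1875.


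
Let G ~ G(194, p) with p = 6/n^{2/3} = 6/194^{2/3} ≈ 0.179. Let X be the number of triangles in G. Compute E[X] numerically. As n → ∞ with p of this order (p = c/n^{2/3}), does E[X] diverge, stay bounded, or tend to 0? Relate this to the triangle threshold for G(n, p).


Number of potential triangles: C(194, 3) = 1198144.
Each occurs with probability p³ ≈ (0.179)³ ≈ 5.73919e-03.
By linearity: E[X] = C(194, 3)·p³ ≈ 1198144 · 5.73919e-03 ≈ 6876.371.
Since α = 2/3 < 1, p = c/n^{2/3} ≫ 1/n is above the triangle threshold p ~ 1/n. Asymptotically E[X] ~ (c³/6)·n^{3(1−α)} = (6³/6)·n^{1} → ∞; triangles are abundant w.h.p.

E[X] ≈ 6876.371; in regime p = Θ(1/n^{2/3}) E[X] diverges (above the triangle threshold p ~ 1/n).


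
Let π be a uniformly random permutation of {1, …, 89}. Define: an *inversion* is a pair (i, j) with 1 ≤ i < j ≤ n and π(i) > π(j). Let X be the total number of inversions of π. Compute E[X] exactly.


Write X = Σ X_I over the C(89, 2) = 3916 pairs i < j, with X_I the indicator of one inversion.
There are 3916 indicators.
For each fixed pair i < j, the values π(i) and π(j) are two distinct elements of {1, …, 89} in uniformly random order; by symmetry P[π(i) > π(j)] = 1/2.
By linearity: E[X] = 3916 · (1/2) = C(89, 2) · (1/2) = 3916/2 = 1958 ≈ 1958.000.

E[X] = 1958 = 1958.000.


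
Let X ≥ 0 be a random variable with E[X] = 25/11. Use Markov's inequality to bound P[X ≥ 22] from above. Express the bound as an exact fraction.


μ = E[X] = 25/11, a = 22.
Markov: P[X ≥ 22] ≤ μ/a = (25/11)/22 = 25/242.
Numerically: ≈ 0.103.
(Since a = 22 > μ = 2.273, the bound 25/242 is < 1 and informative.)

P[X ≥ 22] ≤ 25/242 ≈ 0.103.


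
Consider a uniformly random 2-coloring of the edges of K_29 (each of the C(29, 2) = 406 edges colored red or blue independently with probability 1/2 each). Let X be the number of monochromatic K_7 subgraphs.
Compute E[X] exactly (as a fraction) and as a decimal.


Let X = Σ_S X_S over the C(29, 7) = 1560780 subsets S of size 7, where X_S = 1 if the K_7 on S is monochromatic.
For a fixed S, the K_7 on S has C(7, 2) = 21 edges. P[all 21 edges red] = (1/2)^21, and likewise for blue, so P[monochromatic] = 2·(1/2)^21 = 2^{1 − 21} = 1/1048576.
By linearity of expectation: E[X] = C(29, 7) · 2^{1 − 21} = 1560780 · 1/1048576 = 390195/262144.
Numerically: E[X] ≈ 1.488476.

E[X] = C(29,7)·2^(1−C(7,2)) = 390195/262144 ≈ 1.488476.


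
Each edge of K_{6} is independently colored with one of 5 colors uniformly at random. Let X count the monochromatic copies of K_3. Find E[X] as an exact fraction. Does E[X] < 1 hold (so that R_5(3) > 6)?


E[X] = C(6, 3) · 5^{1 − 3} = 20 · 5^{−2} = 20/25.
As a reduced fraction: E[X] = 4/5 ≈ 0.8000.
Is E[X] < 1? YES.
Since E[X] < 1, there exists a 5-coloring of K_{6} with no monochromatic K_3; hence R_5(3) > 6.

E[X] = 4/5 ≈ 0.8000; E[X] < 1, so R_5(3) > 6.


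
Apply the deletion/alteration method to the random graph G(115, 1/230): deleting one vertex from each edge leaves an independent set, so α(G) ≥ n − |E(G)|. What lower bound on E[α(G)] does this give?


E[|E(G)|] = C(115, 2)·p = 6555 · (1/230) = 57/2.
E[α(G)] ≥ n − E[|E(G)|] = 115 − 57/2 = 173/2.
Numerically: ≈ 86.500000.
(This is only a lower bound; the true E[α(G)] may be larger.)

E[α(G)] ≥ 173/2 ≈ 86.500000.


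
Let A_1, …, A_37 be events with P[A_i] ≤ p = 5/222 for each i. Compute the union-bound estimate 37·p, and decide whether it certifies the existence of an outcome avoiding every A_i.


Union bound: P[∪_{i=1}^{37} A_i] ≤ Σ_i P[A_i] ≤ 37·p = 37·(5/222) = 5/6.
Numerically: 5/6 ≈ 0.833.
Is 5/6 < 1? YES.
Since P[∪ A_i] ≤ 5/6 < 1, the complement has P[∩ A_i^c] ≥ 1 − 5/6 = 1/6 > 0, so some outcome avoids every A_i.

37·p = 5/6 ≈ 0.833; existence CERTIFIED by the union bound.


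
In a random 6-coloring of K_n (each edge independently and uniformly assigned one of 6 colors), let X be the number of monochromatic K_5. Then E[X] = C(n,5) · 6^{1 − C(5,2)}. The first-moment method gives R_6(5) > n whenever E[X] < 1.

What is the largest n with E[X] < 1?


We need C(n, 5) · 6^{1 − 10} < 1, i.e. C(n, 5) < 6^{10 − 1} = 10077696.
Check values of n near the boundary:
  n = 63: C(63, 5) = 7028847; 7028847 < 10077696? YES
  n = 64: C(64, 5) = 7624512; 7624512 < 10077696? YES
  n = 65: C(65, 5) = 8259888; 8259888 < 10077696? YES
  n = 66: C(66, 5) = 8936928; 8936928 < 10077696? YES
  n = 67: C(67, 5) = 9657648; 9657648 < 10077696? YES
  n = 68: C(68, 5) = 10424128; 10424128 < 10077696? NO
  n = 69: C(69, 5) = 11238513; 11238513 < 10077696? NO
  n = 70: C(70, 5) = 12103014; 12103014 < 10077696? NO
The largest n with C(n, 5) < 10077696 is n = 67 (where E[X] = 67067/69984 ≈ 0.9583). Hence R_6(5) > 67, i.e. R_6(5) ≥ 68.

Largest n = 67; hence R_6(5) > 67.


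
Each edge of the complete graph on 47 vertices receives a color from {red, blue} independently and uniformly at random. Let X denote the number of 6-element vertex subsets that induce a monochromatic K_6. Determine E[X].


Let X = Σ_S X_S over the C(47, 6) = 10737573 subsets S of size 6, where X_S = 1 if the K_6 on S is monochromatic.
For a fixed S, the K_6 on S has C(6, 2) = 15 edges. P[all 15 edges red] = (1/2)^15, and likewise for blue, so P[monochromatic] = 2·(1/2)^15 = 2^{1 − 15} = 1/16384.
By linearity of expectation: E[X] = C(47, 6) · 2^{1 − 15} = 10737573 · 1/16384 = 10737573/16384.
Numerically: E[X] ≈ 655.369.

E[X] = C(47,6)·2^(1−C(6,2)) = 10737573/16384 ≈ 655.369.


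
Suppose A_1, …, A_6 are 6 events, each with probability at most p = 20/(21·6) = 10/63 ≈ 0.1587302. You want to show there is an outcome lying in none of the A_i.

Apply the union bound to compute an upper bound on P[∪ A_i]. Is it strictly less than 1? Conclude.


Union bound: P[∪_{i=1}^{6} A_i] ≤ Σ_i P[A_i] ≤ 6·p = 6·(10/63) = 20/21.
Numerically: 20/21 ≈ 0.9523810.
Is 20/21 < 1? YES.
Since P[∪ A_i] ≤ 20/21 < 1, the complement has P[∩ A_i^c] ≥ 1 − 20/21 = 1/21 > 0, so some outcome avoids every A_i.

6·p = 20/21 ≈ 0.9523810; existence CERTIFIED by the union bound.


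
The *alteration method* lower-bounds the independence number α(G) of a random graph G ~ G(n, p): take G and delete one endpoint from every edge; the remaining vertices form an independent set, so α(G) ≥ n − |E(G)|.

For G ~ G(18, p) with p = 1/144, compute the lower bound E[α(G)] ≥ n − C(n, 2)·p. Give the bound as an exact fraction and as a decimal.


E[|E(G)|] = C(18, 2)·p = 153 · (1/144) = 17/16.
E[α(G)] ≥ n − E[|E(G)|] = 18 − 17/16 = 271/16.
Numerically: ≈ 16.938.
(This is only a lower bound; the true E[α(G)] may be larger.)

E[α(G)] ≥ 271/16 ≈ 16.938.


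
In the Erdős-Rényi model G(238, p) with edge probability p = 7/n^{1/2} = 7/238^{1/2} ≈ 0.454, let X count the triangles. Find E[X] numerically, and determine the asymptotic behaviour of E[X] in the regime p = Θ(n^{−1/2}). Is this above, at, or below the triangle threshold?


Number of potential triangles: C(238, 3) = 2218636.
Each occurs with probability p³ ≈ (0.454)³ ≈ 9.34176e-02.
By linearity: E[X] = C(238, 3)·p³ ≈ 2218636 · 9.34176e-02 ≈ 207259.640.
Since α = 1/2 < 1, p = c/n^{1/2} ≫ 1/n is above the triangle threshold p ~ 1/n. Asymptotically E[X] ~ (c³/6)·n^{3(1−α)} = (7³/6)·n^{1.5} → ∞; triangles are abundant w.h.p.

E[X] ≈ 207259.640; in regime p = Θ(1/n^{1/2}) E[X] diverges (above the triangle threshold p ~ 1/n).


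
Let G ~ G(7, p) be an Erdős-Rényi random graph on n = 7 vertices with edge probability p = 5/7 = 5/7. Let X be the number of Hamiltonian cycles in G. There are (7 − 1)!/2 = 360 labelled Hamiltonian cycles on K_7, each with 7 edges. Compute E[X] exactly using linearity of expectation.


K_7 has (7 − 1)!/2 = 360 labelled Hamiltonian cycles.
For each such Hamiltonian cycle H, let X_H = 1 if all 7 edges of H are present in G. Then P[X_H = 1] = p^{7} = (5/7)^{7} = 78125/823543.
By linearity: E[X] = Σ_H E[X_H] = 360 · p^{7} = 360 · 78125/823543 = 28125000/823543.
Numerically: E[X] ≈ 34.151.

E[X] = 360 · (5/7)^{7} = 28125000/823543 ≈ 34.151.


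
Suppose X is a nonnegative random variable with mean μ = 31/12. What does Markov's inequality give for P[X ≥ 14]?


μ = E[X] = 31/12, a = 14.
Markov: P[X ≥ 14] ≤ μ/a = (31/12)/14 = 31/168.
Numerically: ≈ 0.1845.
(Since a = 14 > μ = 2.5833, the bound 31/168 is < 1 and informative.)

P[X ≥ 14] ≤ 31/168 ≈ 0.1845.


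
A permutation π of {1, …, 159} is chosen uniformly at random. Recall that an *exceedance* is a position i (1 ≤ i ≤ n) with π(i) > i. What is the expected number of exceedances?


Write X = Σ_{i=1}^{159} X_i, where X_i = 1_{π(i) > i}.
For each fixed i, π(i) is uniform over {1, …, 159} (marginal of a uniform permutation), so P[π(i) > i] = (n − i)/n. Summing: Σ_{i=1}^{159} (n − i)/n = (0 + 1 + … + 158)/159 = 159(159 − 1)/(2·159) = (159 − 1)/2.
Hence E[X] = Σ_{i=1}^{159} (159 − i)/159 = 79 ≈ 79.00000.

E[X] = 79 = 79.00000.


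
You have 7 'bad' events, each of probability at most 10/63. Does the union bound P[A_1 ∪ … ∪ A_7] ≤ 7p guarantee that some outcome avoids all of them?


Union bound: P[∪_{i=1}^{7} A_i] ≤ Σ_i P[A_i] ≤ 7·p = 7·(10/63) = 10/9.
Numerically: 10/9 ≈ 1.111.
Is 10/9 < 1? NO.
Since the bound 10/9 is ≥ 1, the union bound is uninformative here; it does NOT by itself certify existence.

7·p = 10/9 ≈ 1.111; existence NOT certified by the union bound.


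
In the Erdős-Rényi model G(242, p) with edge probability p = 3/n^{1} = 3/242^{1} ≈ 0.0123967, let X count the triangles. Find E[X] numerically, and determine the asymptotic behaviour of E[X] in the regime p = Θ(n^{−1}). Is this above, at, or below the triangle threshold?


Number of potential triangles: C(242, 3) = 2332880.
Each occurs with probability p³ ≈ (0.0123967)³ ≈ 1.90509951e-06.
By linearity: E[X] = C(242, 3)·p³ ≈ 2332880 · 1.90509951e-06 ≈ 4.444369.
Here α = 1, so p = 3/n is exactly at the triangle threshold p ~ 1/n. Asymptotically E[X] → c³/6 = 3³/6 = 9/2 ≈ 4.500000, a bounded constant. In this regime the triangle count is asymptotically Poisson(c³/6).

E[X] ≈ 4.444369; in regime p = Θ(1/n^{1}) E[X] stays bounded (at the triangle threshold p ~ 1/n).


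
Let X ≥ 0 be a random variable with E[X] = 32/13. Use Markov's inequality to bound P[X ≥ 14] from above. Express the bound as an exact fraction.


μ = E[X] = 32/13, a = 14.
Markov: P[X ≥ 14] ≤ μ/a = (32/13)/14 = 16/91.
Numerically: ≈ 0.17582.
(Since a = 14 > μ = 2.46154, the bound 16/91 is < 1 and informative.)

P[X ≥ 14] ≤ 16/91 ≈ 0.17582.


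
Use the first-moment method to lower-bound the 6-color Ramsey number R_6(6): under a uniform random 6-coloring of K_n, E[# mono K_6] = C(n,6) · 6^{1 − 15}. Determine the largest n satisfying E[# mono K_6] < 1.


We need C(n, 6) · 6^{1 − 15} < 1, i.e. C(n, 6) < 6^{15 − 1} = 78364164096.
Check values of n near the boundary:
  n = 196: C(196, 6) = 72887293024; 72887293024 < 78364164096? YES
  n = 197: C(197, 6) = 75176946208; 75176946208 < 78364164096? YES
  n = 198: C(198, 6) = 77526225777; 77526225777 < 78364164096? YES
  n = 199: C(199, 6) = 79936367511; 79936367511 < 78364164096? NO
The largest n with C(n, 6) < 78364164096 is n = 198 (where E[X] = 25842075259/26121388032 ≈ 0.9893071). Hence R_6(6) > 198, i.e. R_6(6) ≥ 199.

Largest n = 198; hence R_6(6) > 198.


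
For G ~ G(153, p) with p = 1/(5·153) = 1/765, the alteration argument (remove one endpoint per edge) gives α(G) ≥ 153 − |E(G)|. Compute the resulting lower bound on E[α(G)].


E[|E(G)|] = C(153, 2)·p = 11628 · (1/765) = 76/5.
E[α(G)] ≥ n − E[|E(G)|] = 153 − 76/5 = 689/5.
Numerically: ≈ 137.800000.
(This is only a lower bound; the true E[α(G)] may be larger.)

E[α(G)] ≥ 689/5 ≈ 137.800000.


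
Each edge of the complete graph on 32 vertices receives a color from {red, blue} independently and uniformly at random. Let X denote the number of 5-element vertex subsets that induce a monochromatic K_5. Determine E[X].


Let X = Σ_S X_S over the C(32, 5) = 201376 subsets S of size 5, where X_S = 1 if the K_5 on S is monochromatic.
For a fixed S, the K_5 on S has C(5, 2) = 10 edges. P[all 10 edges red] = (1/2)^10, and likewise for blue, so P[monochromatic] = 2·(1/2)^10 = 2^{1 − 10} = 1/512.
By linearity: E[X] = C(32, 5) · 2^{1 − 10} = 201376 · 1/512 = 6293/16.
Numerically: E[X] ≈ 393.312500.

E[X] = C(32,5)·2^(1−C(5,2)) = 6293/16 ≈ 393.312500.


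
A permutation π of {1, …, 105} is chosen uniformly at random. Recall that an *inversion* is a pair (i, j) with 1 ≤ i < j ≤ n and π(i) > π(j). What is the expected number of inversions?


Write X = Σ X_I over the C(105, 2) = 5460 pairs i < j, with X_I the indicator of one inversion.
There are 5460 indicators.
For each fixed pair i < j, the values π(i) and π(j) are two distinct elements of {1, …, 105} in uniformly random order; by symmetry P[π(i) > π(j)] = 1/2.
By linearity: E[X] = 5460 · (1/2) = C(105, 2) · (1/2) = 5460/2 = 2730 ≈ 2730.000000.

E[X] = 2730 = 2730.000000.


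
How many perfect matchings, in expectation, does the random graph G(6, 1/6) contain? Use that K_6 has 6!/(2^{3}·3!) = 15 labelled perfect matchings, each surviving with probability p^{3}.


K_6 has 6!/(2^{3}·3!) = 15 labelled perfect matchings.
For each such perfect matching H, let X_H = 1 if all 3 edges of H are present in G. Then P[X_H = 1] = p^{3} = (1/6)^{3} = 1/216.
By linearity: E[X] = Σ_H E[X_H] = 15 · p^{3} = 15 · 1/216 = 5/72.
Numerically: E[X] ≈ 0.0694.

E[X] = 15 · (1/6)^{3} = 5/72 ≈ 0.0694.


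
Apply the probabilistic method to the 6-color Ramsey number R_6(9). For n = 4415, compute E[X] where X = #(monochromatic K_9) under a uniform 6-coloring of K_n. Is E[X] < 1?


E[X] = C(4415, 9) · 6^{1 − 36} = 1742086910069196051229123255 · 6^{−35} = 1742086910069196051229123255/1719070799748422591028658176.
As a reduced fraction: E[X] = 1742086910069196051229123255/1719070799748422591028658176 ≈ 1.013.
Is E[X] < 1? NO.
Since E[X] ≥ 1, the first-moment bound is inconclusive at n = 4415; it does NOT by itself certify R_6(9) > 4415.

E[X] = 1742086910069196051229123255/1719070799748422591028658176 ≈ 1.013; E[X] ≥ 1; first-moment method inconclusive here.


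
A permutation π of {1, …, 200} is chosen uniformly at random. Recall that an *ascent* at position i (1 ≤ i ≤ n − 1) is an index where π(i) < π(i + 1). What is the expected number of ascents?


Write X = Σ X_I over i = 1, …, 199, with X_I the indicator of one ascent.
There are 199 indicators.
For each fixed i, the pair (π(i), π(i+1)) is a uniformly random ordered pair of distinct values from {1, …, 200}; by symmetry P[π(i) < π(i+1)] = 1/2.
By linearity: E[X] = 199 · (1/2) = (200 − 1) · (1/2) = 199/2 ≈ 99.500.

E[X] = 199/2 = 99.500.


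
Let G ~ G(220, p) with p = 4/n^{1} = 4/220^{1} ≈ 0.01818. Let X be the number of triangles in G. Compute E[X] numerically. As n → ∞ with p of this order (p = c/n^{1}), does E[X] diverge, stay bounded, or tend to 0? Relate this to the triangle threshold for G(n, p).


Number of potential triangles: C(220, 3) = 1750540.
Each occurs with probability p³ ≈ (0.01818)³ ≈ 6.010518e-06.
By linearity: E[X] = C(220, 3)·p³ ≈ 1750540 · 6.010518e-06 ≈ 10.5217.
Here α = 1, so p = 4/n is exactly at the triangle threshold p ~ 1/n. Asymptotically E[X] → c³/6 = 4³/6 = 32/3 ≈ 10.6667, a bounded constant. In this regime the triangle count is asymptotically Poisson(c³/6).

E[X] ≈ 10.5217; in regime p = Θ(1/n^{1}) E[X] stays bounded (at the triangle threshold p ~ 1/n).


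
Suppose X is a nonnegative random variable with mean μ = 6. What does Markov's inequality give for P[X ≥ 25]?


μ = E[X] = 6, a = 25.
Markov: P[X ≥ 25] ≤ μ/a = (6)/25 = 6/25.
Numerically: ≈ 0.2400.
(Since a = 25 > μ = 6.0000, the bound 6/25 is < 1 and informative.)

P[X ≥ 25] ≤ 6/25 ≈ 0.2400.


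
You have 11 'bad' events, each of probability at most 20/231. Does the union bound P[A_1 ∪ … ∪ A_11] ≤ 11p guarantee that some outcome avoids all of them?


Union bound: P[∪_{i=1}^{11} A_i] ≤ Σ_i P[A_i] ≤ 11·p = 11·(20/231) = 20/21.
Numerically: 20/21 ≈ 0.9524.
Is 20/21 < 1? YES.
Since P[∪ A_i] ≤ 20/21 < 1, the complement has P[∩ A_i^c] ≥ 1 − 20/21 = 1/21 > 0, so some outcome avoids every A_i.

11·p = 20/21 ≈ 0.9524; existence CERTIFIED by the union bound.


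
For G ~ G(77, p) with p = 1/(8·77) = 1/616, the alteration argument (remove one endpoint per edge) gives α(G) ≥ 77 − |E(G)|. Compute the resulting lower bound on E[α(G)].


E[|E(G)|] = C(77, 2)·p = 2926 · (1/616) = 19/4.
E[α(G)] ≥ n − E[|E(G)|] = 77 − 19/4 = 289/4.
Numerically: ≈ 72.2500.
(This is only a lower bound; the true E[α(G)] may be larger.)

E[α(G)] ≥ 289/4 ≈ 72.2500.


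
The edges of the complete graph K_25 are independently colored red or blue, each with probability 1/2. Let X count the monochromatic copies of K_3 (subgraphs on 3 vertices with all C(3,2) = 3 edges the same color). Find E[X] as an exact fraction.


Let X = Σ_S X_S over the C(25, 3) = 2300 subsets S of size 3, where X_S = 1 if the K_3 on S is monochromatic.
For a fixed S, the K_3 on S has C(3, 2) = 3 edges. P[all 3 edges red] = (1/2)^3, and likewise for blue, so P[monochromatic] = 2·(1/2)^3 = 2^{1 − 3} = 1/4.
By linearity: E[X] = C(25, 3) · 2^{1 − 3} = 2300 · 1/4 = 575.
Numerically: E[X] ≈ 575.00000.

E[X] = C(25,3)·2^(1−C(3,2)) = 575 ≈ 575.00000.


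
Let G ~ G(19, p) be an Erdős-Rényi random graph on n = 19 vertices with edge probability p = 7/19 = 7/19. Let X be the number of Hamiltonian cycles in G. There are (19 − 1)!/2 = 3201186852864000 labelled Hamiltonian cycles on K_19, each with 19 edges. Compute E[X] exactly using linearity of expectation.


K_19 has (19 − 1)!/2 = 3201186852864000 labelled Hamiltonian cycles.
For each such Hamiltonian cycle H, let X_H = 1 if all 19 edges of H are present in G. Then P[X_H = 1] = p^{19} = (7/19)^{19} = 11398895185373143/1978419655660313589123979.
By linearity of expectation: E[X] = Σ_H E[X_H] = 3201186852864000 · p^{19} = 3201186852864000 · 11398895185373143/1978419655660313589123979 = 36489993404591253525678231552000/1978419655660313589123979.
Numerically: E[X] ≈ 1.844e+07.

E[X] = 3201186852864000 · (7/19)^{19} = 36489993404591253525678231552000/1978419655660313589123979 ≈ 1.844e+07.


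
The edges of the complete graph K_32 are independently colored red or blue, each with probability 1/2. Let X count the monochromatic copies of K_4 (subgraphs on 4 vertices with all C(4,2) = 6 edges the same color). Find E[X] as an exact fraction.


Let X = Σ_S X_S over the C(32, 4) = 35960 subsets S of size 4, where X_S = 1 if the K_4 on S is monochromatic.
For a fixed S, the K_4 on S has C(4, 2) = 6 edges. P[all 6 edges red] = (1/2)^6, and likewise for blue, so P[monochromatic] = 2·(1/2)^6 = 2^{1 − 6} = 1/32.
By linearity: E[X] = C(32, 4) · 2^{1 − 6} = 35960 · 1/32 = 4495/4.
Numerically: E[X] ≈ 1123.75000.

E[X] = C(32,4)·2^(1−C(4,2)) = 4495/4 ≈ 1123.75000.


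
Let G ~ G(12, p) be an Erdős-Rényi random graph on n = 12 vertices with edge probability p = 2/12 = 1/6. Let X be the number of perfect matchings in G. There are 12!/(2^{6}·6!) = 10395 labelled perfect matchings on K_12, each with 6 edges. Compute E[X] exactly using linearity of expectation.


K_12 has 12!/(2^{6}·6!) = 10395 labelled perfect matchings.
For each such perfect matching H, let X_H = 1 if all 6 edges of H are present in G. Then P[X_H = 1] = p^{6} = (1/6)^{6} = 1/46656.
Summing the indicators: E[X] = Σ_H E[X_H] = 10395 · p^{6} = 10395 · 1/46656 = 385/1728.
Numerically: E[X] ≈ 0.2228.

E[X] = 10395 · (1/6)^{6} = 385/1728 ≈ 0.2228.


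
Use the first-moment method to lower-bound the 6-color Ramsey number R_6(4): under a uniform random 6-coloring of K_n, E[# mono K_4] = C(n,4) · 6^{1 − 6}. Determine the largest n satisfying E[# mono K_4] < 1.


We need C(n, 4) · 6^{1 − 6} < 1, i.e. C(n, 4) < 6^{6 − 1} = 7776.
Check values of n near the boundary:
  n = 16: C(16, 4) = 1820; 1820 < 7776? YES
  n = 17: C(17, 4) = 2380; 2380 < 7776? YES
  n = 18: C(18, 4) = 3060; 3060 < 7776? YES
  n = 19: C(19, 4) = 3876; 3876 < 7776? YES
  n = 20: C(20, 4) = 4845; 4845 < 7776? YES
  n = 21: C(21, 4) = 5985; 5985 < 7776? YES
  n = 22: C(22, 4) = 7315; 7315 < 7776? YES
  n = 23: C(23, 4) = 8855; 8855 < 7776? NO
  n = 24: C(24, 4) = 10626; 10626 < 7776? NO
  n = 25: C(25, 4) = 12650; 12650 < 7776? NO
The largest n with C(n, 4) < 7776 is n = 22 (where E[X] = 7315/7776 ≈ 0.94072). Hence R_6(4) > 22, i.e. R_6(4) ≥ 23.

Largest n = 22; hence R_6(4) > 22.


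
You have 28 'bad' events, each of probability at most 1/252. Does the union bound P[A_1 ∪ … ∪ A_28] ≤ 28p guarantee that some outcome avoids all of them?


Union bound: P[∪_{i=1}^{28} A_i] ≤ Σ_i P[A_i] ≤ 28·p = 28·(1/252) = 1/9.
Numerically: 1/9 ≈ 0.111111.
Is 1/9 < 1? YES.
Since P[∪ A_i] ≤ 1/9 < 1, the complement has P[∩ A_i^c] ≥ 1 − 1/9 = 8/9 > 0, so some outcome avoids every A_i.

28·p = 1/9 ≈ 0.111111; existence CERTIFIED by the union bound.


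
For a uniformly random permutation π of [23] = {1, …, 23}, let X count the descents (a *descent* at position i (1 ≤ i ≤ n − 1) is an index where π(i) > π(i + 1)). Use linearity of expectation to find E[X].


Write X = Σ X_I over i = 1, …, 22, with X_I the indicator of one descent.
There are 22 indicators.
For each fixed i, the pair (π(i), π(i+1)) is a uniformly random ordered pair of distinct values from {1, …, 23}; by symmetry P[π(i) > π(i+1)] = 1/2.
By linearity: E[X] = 22 · (1/2) = (23 − 1) · (1/2) = 11 ≈ 11.00000.

E[X] = 11 = 11.00000.
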